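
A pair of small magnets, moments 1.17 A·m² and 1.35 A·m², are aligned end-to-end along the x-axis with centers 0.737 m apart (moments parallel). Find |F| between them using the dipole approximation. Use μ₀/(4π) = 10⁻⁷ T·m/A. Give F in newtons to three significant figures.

F ≈ 3.21×10⁻⁶ N

On-axis B of dipole 1: B = (μ₀/4π)·2m₁/r³. Force on dipole 2: F = m₂·dB/dr.
dB/dr = −(μ₀/4π)·6m₁/r⁴, so |F| = (μ₀/4π)·6m₁m₂/r⁴.
F = 6(10⁻⁷)(1.17)(1.35)/(0.737)⁴ = 3.212×10⁻⁶ N.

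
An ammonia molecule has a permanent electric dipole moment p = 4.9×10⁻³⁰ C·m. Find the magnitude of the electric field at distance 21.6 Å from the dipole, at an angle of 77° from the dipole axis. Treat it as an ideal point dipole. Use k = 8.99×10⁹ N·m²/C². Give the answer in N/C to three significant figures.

At angle θ the dipole field magnitude is E = (kp/r³)·√(1 + 3cos²θ).
kp/r³ = (8.99×10⁹)(4.90×10⁻³⁰) / (2.16×10⁻⁹)³ = 4.371×10⁶ N/C.
√(1 + 3cos²77°) = √(1 + 3·0.0506) = √1.1518 ≈ 1.0732.
E ≈ 4.371×10⁶ × 1.073 = 4.691×10⁶ N/C.

E ≈ 4.69×10⁶ N/C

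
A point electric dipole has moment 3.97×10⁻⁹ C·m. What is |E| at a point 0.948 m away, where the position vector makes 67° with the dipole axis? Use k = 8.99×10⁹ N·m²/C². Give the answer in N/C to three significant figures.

At angle θ the dipole field magnitude is E = (kp/r³)·√(1 + 3cos²θ).
kp/r³ = (8.99×10⁹)(3.97×10⁻⁹) / (0.948)³ = 41.89 N/C.
√(1 + 3cos²67°) = √(1 + 3·0.1527) = √1.4580 ≈ 1.2075.
E ≈ 41.89 × 1.207 = 50.58 N/C.

E ≈ 50.6 N/C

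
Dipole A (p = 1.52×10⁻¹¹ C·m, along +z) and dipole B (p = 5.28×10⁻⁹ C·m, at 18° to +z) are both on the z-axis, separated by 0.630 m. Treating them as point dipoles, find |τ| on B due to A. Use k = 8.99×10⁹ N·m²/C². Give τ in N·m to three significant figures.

The second dipole sits on the axis of the first, so the field there is axial: E₁ = 2kp₁/r³ along +z.
E₁ = 2(8.99×10⁹)(1.52×10⁻¹¹)/(0.630)³ = 1.093 N/C.
Torque on the second dipole: τ = p₂ E₁ sinθ.
τ = (5.28×10⁻⁹)(1.093)·sin18° = 1.783×10⁻⁹ N·m.

τ ≈ 1.78×10⁻⁹ N·m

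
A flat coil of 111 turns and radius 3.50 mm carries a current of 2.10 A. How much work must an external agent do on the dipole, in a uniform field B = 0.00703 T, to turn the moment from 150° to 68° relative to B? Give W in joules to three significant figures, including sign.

W ≈ -7.82×10⁻⁵ J

m = NIA = NIπa² = 111·(2.10)·π·(0.00350)² = 0.008971 A·m².
W_ext = ΔU = −mB cosθ₂ + mB cosθ₁ = mB(cosθ₁ − cosθ₂).
W = (0.008971)(0.00703)·(cos150° − cos68°) = (6.307×10⁻⁵)·(-1.2406) = -7.824×10⁻⁵ J.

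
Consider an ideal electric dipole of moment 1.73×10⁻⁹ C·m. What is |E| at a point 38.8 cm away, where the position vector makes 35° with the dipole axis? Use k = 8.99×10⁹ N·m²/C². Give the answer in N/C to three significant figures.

E ≈ 462 N/C

At angle θ the dipole field magnitude is E = (kp/r³)·√(1 + 3cos²θ).
kp/r³ = (8.99×10⁹)(1.73×10⁻⁹) / (0.388)³ = 266.3 N/C.
√(1 + 3cos²35°) = √(1 + 3·0.6710) = √3.0130 ≈ 1.7358.
E ≈ 266.3 × 1.736 = 462.2 N/C.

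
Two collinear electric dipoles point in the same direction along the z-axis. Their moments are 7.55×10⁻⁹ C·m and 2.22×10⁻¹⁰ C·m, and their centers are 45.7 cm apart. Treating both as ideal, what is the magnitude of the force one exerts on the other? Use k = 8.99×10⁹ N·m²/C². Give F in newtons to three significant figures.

F ≈ 2.07×10⁻⁶ N

On-axis field of dipole 1 at distance r: E = 2kp₁/r³. Force on dipole 2 is F = p₂·dE/dr (gradient along axis).
dE/dr = −6kp₁/r⁴, so |F| = 6kp₁p₂/r⁴ (attractive for aligned moments).
F = 6(8.99×10⁹)(7.55×10⁻⁹)(2.22×10⁻¹⁰)/(0.457)⁴ = 2.073×10⁻⁶ N.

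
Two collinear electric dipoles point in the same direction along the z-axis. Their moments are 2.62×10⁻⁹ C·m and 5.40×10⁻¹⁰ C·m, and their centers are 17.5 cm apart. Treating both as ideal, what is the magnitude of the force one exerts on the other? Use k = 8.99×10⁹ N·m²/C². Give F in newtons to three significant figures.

F ≈ 8.14×10⁻⁵ N

On-axis field of dipole 1 at distance r: E = 2kp₁/r³. Force on dipole 2 is F = p₂·dE/dr (gradient along axis).
dE/dr = −6kp₁/r⁴, so |F| = 6kp₁p₂/r⁴ (attractive for aligned moments).
F = 6(8.99×10⁹)(2.62×10⁻⁹)(5.40×10⁻¹⁰)/(0.175)⁴ = 8.137×10⁻⁵ N.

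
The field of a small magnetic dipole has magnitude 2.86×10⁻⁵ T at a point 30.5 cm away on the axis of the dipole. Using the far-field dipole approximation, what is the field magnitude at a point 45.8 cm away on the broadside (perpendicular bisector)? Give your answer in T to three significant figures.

Dipole fields scale as 1/r³ in the far field.
The axial field is twice the equatorial field at the same r, so the geometry factor is 1/2.
B₂ = B₁ · (1/2) · (r₁/r₂)³ = 2.86×10⁻⁵ · 0.5 · (30.5/45.8)³.
(r₁/r₂)³ = (0.6659)³ = 0.2953.
B₂ ≈ 4.223×10⁻⁶ T.

B ≈ 4.22×10⁻⁶ T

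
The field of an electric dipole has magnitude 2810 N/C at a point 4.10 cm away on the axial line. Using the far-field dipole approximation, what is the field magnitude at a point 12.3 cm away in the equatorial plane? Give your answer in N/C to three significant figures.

Dipole fields scale as 1/r³ in the far field.
The axial field is twice the equatorial field at the same r, so the geometry factor is 1/2.
E₂ = E₁ · (1/2) · (r₁/r₂)³ = 2810 · 0.5 · (4.10/12.3)³.
(r₁/r₂)³ = (0.3333)³ = 0.03704.
E₂ ≈ 52.04 N/C.

E ≈ 52.0 N/C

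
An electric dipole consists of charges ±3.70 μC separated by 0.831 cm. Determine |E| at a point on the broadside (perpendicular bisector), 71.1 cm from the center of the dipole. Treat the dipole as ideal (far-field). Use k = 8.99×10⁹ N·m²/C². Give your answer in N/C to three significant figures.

Dipole moment p = qd = (3.70×10⁻⁶ C)(0.00831 m) = 3.075×10⁻⁸ C·m.
In the equatorial plane E = kp/r³.
E = (8.99×10⁹)(3.075×10⁻⁸) / (0.711)³ = 769.1 N/C.

E ≈ 769 N/C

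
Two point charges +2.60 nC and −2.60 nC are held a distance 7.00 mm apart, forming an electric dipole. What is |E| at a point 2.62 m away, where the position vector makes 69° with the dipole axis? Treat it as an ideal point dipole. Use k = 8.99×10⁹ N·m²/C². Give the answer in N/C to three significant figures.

E ≈ 0.0107 N/C

Dipole moment p = qd = (2.60×10⁻⁹ C)(0.00700 m) = 1.82×10⁻¹¹ C·m.
At angle θ the dipole field magnitude is E = (kp/r³)·√(1 + 3cos²θ).
kp/r³ = (8.99×10⁹)(1.82×10⁻¹¹) / (2.62)³ = 0.009098 N/C.
√(1 + 3cos²69°) = √(1 + 3·0.1284) = √1.3853 ≈ 1.1770.
E ≈ 0.009098 × 1.177 = 0.01071 N/C.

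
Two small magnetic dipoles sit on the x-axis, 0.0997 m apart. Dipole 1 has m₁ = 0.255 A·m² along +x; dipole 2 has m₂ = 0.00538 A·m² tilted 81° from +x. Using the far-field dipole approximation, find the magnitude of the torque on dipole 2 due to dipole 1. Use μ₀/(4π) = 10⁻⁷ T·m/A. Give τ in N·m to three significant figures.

Dipole B is on the axis of dipole A, so B₁ there is axial: B₁ = (μ₀/4π)·2m₁/r³ along +x.
B₁ = 2(10⁻⁷)(0.255)/(0.0997)³ = 5.146×10⁻⁵ T.
τ = m₂ B₁ sinθ.
τ = (0.00538)(5.146×10⁻⁵)·sin81° = 2.735×10⁻⁷ N·m.

τ ≈ 2.73×10⁻⁷ N·m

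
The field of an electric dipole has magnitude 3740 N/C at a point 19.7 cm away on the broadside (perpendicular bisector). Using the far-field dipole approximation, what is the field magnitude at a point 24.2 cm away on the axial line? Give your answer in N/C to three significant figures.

E ≈ 4040 N/C

Dipole fields scale as 1/r³ in the far field.
The axial field is twice the equatorial field at the same r, so the geometry factor is 2/1.
E₂ = E₁ · (2/1) · (r₁/r₂)³ = 3740 · 2 · (19.7/24.2)³.
(r₁/r₂)³ = (0.814)³ = 0.5395.
E₂ ≈ 4035 N/C.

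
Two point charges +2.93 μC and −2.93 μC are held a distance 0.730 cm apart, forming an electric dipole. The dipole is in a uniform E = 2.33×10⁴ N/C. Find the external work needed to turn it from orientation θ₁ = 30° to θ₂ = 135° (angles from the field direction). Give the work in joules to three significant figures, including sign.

Dipole moment p = qd = (2.93×10⁻⁶ C)(0.00730 m) = 2.139×10⁻⁸ C·m.
W_ext = ΔU = U(θ₂) − U(θ₁) = −pE cosθ₂ − (−pE cosθ₁) = pE(cosθ₁ − cosθ₂).
W = (2.139×10⁻⁸)(2.33×10⁴)·(cos30° − cos135°) = (4.984×10⁻⁴)·(+1.5731) = 7.840×10⁻⁴ J.

W ≈ 7.84×10⁻⁴ J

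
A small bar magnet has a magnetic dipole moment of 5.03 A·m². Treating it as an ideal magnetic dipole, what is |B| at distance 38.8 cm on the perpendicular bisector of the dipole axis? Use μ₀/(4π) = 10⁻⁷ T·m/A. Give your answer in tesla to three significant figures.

In the equatorial plane B = (μ₀/4π)·m/r³ (half the axial value).
B = (10⁻⁷)·(5.03) / (0.388)³ = 8.611×10⁻⁶ T.

B ≈ 8.61×10⁻⁶ T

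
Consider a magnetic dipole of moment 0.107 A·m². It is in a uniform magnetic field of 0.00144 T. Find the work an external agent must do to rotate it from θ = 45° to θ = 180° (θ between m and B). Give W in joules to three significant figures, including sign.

W ≈ 2.63×10⁻⁴ J

W_ext = ΔU = −mB cosθ₂ + mB cosθ₁ = mB(cosθ₁ − cosθ₂).
W = (0.107)(0.00144)·(cos45° − cos180°) = (1.541×10⁻⁴)·(+1.7071) = 2.630×10⁻⁴ J.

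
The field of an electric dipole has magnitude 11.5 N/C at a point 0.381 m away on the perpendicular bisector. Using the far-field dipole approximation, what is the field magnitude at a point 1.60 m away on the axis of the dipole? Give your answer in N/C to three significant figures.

Dipole fields scale as 1/r³ in the far field.
The axial field is twice the equatorial field at the same r, so the geometry factor is 2/1.
E₂ = E₁ · (2/1) · (r₁/r₂)³ = 11.5 · 2 · (0.381/1.60)³.
(r₁/r₂)³ = (0.2381)³ = 0.0135.
E₂ ≈ 0.3106 N/C.

E ≈ 0.311 N/C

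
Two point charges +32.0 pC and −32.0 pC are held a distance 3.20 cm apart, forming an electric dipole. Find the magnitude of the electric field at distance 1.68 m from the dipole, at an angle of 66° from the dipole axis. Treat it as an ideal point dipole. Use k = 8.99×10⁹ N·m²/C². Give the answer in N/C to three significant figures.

Dipole moment p = qd = (3.20×10⁻¹¹ C)(0.0320 m) = 1.024×10⁻¹² C·m.
At angle θ the dipole field magnitude is E = (kp/r³)·√(1 + 3cos²θ).
kp/r³ = (8.99×10⁹)(1.024×10⁻¹²) / (1.68)³ = 0.001941 N/C.
√(1 + 3cos²66°) = √(1 + 3·0.1654) = √1.4963 ≈ 1.2232.
E ≈ 0.001941 × 1.223 = 0.002375 N/C.

E ≈ 0.00237 N/C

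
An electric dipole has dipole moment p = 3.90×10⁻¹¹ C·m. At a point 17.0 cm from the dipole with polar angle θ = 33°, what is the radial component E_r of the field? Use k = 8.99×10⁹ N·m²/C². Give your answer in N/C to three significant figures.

For a dipole, E_r = (2kp cosθ)/r³.
kp/r³ = (8.99×10⁹)(3.90×10⁻¹¹)/(0.170)³ = 71.36 N/C.
E_r = 2·71.36·cos33° = 119.7 N/C.

E_r ≈ 120 N/C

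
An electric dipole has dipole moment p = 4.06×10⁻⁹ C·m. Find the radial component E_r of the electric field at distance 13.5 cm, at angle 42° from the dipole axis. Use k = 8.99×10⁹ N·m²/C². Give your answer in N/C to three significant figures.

E_r ≈ 2.20×10⁴ N/C

For a dipole, E_r = (2kp cosθ)/r³.
kp/r³ = (8.99×10⁹)(4.06×10⁻⁹)/(0.135)³ = 1.483×10⁴ N/C.
E_r = 2·1.483×10⁴·cos42° = 2.205×10⁴ N/C.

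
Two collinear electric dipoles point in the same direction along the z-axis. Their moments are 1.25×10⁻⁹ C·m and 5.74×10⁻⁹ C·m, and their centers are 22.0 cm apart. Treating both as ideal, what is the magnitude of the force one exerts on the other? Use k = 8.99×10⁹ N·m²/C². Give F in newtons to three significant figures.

On-axis field of dipole 1 at distance r: E = 2kp₁/r³. Force on dipole 2 is F = p₂·dE/dr (gradient along axis).
dE/dr = −6kp₁/r⁴, so |F| = 6kp₁p₂/r⁴ (attractive for aligned moments).
F = 6(8.99×10⁹)(1.25×10⁻⁹)(5.74×10⁻⁹)/(0.220)⁴ = 1.652×10⁻⁴ N.

F ≈ 1.65×10⁻⁴ N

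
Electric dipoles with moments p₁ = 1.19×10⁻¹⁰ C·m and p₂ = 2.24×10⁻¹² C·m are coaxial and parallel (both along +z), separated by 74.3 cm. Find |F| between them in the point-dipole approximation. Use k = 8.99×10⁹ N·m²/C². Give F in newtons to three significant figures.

F ≈ 4.72×10⁻¹¹ N

On-axis field of dipole 1 at distance r: E = 2kp₁/r³. Force on dipole 2 is F = p₂·dE/dr (gradient along axis).
dE/dr = −6kp₁/r⁴, so |F| = 6kp₁p₂/r⁴ (attractive for aligned moments).
F = 6(8.99×10⁹)(1.19×10⁻¹⁰)(2.24×10⁻¹²)/(0.743)⁴ = 4.718×10⁻¹¹ N.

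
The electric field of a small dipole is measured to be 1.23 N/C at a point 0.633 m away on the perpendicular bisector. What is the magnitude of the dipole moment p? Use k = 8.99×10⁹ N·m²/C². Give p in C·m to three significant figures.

p ≈ 3.47×10⁻¹¹ C·m

In the equatorial plane E = kp/r³, so p = Er³/(k).
p = (1.23)·(0.633)³ / (8.99×10⁹) = 3.470×10⁻¹¹ C·m.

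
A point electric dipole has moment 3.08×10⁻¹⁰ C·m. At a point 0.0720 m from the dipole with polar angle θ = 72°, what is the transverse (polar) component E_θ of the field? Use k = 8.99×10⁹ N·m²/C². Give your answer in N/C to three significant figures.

For a dipole, E_θ = (kp sinθ)/r³.
kp/r³ = (8.99×10⁹)(3.08×10⁻¹⁰)/(0.0720)³ = 7418 N/C.
E_θ = 7418·sin72° = 7055 N/C.

E_θ ≈ 7060 N/C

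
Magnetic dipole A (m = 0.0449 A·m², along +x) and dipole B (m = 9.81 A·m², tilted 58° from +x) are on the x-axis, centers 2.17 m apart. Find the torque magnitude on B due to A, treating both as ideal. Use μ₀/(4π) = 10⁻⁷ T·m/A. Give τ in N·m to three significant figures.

Dipole B is on the axis of dipole A, so B₁ there is axial: B₁ = (μ₀/4π)·2m₁/r³ along +x.
B₁ = 2(10⁻⁷)(0.0449)/(2.17)³ = 8.788×10⁻¹⁰ T.
τ = m₂ B₁ sinθ.
τ = (9.81)(8.788×10⁻¹⁰)·sin58° = 7.311×10⁻⁹ N·m.

τ ≈ 7.31×10⁻⁹ N·m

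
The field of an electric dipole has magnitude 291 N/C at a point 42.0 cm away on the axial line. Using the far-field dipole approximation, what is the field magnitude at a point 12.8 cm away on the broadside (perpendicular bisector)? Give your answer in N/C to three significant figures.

E ≈ 5140 N/C

Dipole fields scale as 1/r³ in the far field.
The axial field is twice the equatorial field at the same r, so the geometry factor is 1/2.
E₂ = E₁ · (1/2) · (r₁/r₂)³ = 291 · 0.5 · (42.0/12.8)³.
(r₁/r₂)³ = (3.281)³ = 35.33.
E₂ ≈ 5140 N/C.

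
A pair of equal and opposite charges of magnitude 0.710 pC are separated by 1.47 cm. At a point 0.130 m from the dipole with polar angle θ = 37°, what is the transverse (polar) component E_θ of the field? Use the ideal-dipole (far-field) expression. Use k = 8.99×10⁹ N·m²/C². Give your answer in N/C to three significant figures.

E_θ ≈ 0.0257 N/C

Dipole moment p = qd = (7.10×10⁻¹³ C)(0.0147 m) = 1.044×10⁻¹⁴ C·m.
For a dipole, E_θ = (kp sinθ)/r³.
kp/r³ = (8.99×10⁹)(1.044×10⁻¹⁴)/(0.130)³ = 0.04272 N/C.
E_θ = 0.04272·sin37° = 0.02571 N/C.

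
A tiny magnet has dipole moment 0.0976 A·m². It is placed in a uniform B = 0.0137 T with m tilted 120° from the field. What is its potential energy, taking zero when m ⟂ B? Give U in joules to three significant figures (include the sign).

U ≈ 6.69×10⁻⁴ J

U = −m·B = −mB cosθ.
U = −(0.0976)(0.0137)·cos120° = 6.686×10⁻⁴ J.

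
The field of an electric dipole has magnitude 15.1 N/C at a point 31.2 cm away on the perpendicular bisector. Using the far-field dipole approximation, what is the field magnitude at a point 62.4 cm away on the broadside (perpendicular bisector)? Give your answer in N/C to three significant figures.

E ≈ 1.89 N/C

Dipole fields scale as 1/r³ in the far field; the geometry is the same at both points.
E₂ = E₁ · (r₁/r₂)³ = 15.1 · (31.2/62.4)³.
(r₁/r₂)³ = (0.5)³ = 0.125.
E₂ ≈ 1.888 N/C.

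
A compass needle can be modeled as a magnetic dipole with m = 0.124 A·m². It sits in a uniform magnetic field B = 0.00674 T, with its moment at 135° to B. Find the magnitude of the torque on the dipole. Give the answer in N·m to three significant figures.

Torque on a magnetic dipole: τ = mB sinθ.
τ = (0.124)(0.00674)·sin135° = 5.910×10⁻⁴ N·m.

τ ≈ 5.91×10⁻⁴ N·m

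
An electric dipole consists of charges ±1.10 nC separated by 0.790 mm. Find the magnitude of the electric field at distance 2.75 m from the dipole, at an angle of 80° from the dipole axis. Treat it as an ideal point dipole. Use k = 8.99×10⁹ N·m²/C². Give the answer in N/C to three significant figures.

E ≈ 3.92×10⁻⁴ N/C

Dipole moment p = qd = (1.10×10⁻⁹ C)(7.90×10⁻⁴ m) = 8.69×10⁻¹³ C·m.
At angle θ the dipole field magnitude is E = (kp/r³)·√(1 + 3cos²θ).
kp/r³ = (8.99×10⁹)(8.69×10⁻¹³) / (2.75)³ = 3.756×10⁻⁴ N/C.
√(1 + 3cos²80°) = √(1 + 3·0.0302) = √1.0905 ≈ 1.0443.
E ≈ 3.756×10⁻⁴ × 1.044 = 3.923×10⁻⁴ N/C.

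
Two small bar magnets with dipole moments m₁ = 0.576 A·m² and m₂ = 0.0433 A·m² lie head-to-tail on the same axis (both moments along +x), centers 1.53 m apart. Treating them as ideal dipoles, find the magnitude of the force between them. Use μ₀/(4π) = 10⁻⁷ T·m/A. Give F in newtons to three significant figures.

On-axis B of dipole 1: B = (μ₀/4π)·2m₁/r³. Force on dipole 2: F = m₂·dB/dr.
dB/dr = −(μ₀/4π)·6m₁/r⁴, so |F| = (μ₀/4π)·6m₁m₂/r⁴.
F = 6(10⁻⁷)(0.576)(0.0433)/(1.53)⁴ = 2.731×10⁻⁹ N.

F ≈ 2.73×10⁻⁹ N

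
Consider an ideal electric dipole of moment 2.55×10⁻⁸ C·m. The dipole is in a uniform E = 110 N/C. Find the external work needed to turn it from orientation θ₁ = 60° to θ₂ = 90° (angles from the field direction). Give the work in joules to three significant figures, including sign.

W ≈ 1.40×10⁻⁶ J

W_ext = ΔU = U(θ₂) − U(θ₁) = −pE cosθ₂ − (−pE cosθ₁) = pE(cosθ₁ − cosθ₂).
W = (2.55×10⁻⁸)(110)·(cos60° − cos90°) = (2.805×10⁻⁶)·(+0.5000) = 1.402×10⁻⁶ J.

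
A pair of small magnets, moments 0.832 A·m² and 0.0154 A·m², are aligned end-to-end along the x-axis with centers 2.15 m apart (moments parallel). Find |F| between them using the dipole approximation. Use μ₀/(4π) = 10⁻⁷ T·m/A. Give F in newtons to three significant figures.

F ≈ 3.60×10⁻¹⁰ N

On-axis B of dipole 1: B = (μ₀/4π)·2m₁/r³. Force on dipole 2: F = m₂·dB/dr.
dB/dr = −(μ₀/4π)·6m₁/r⁴, so |F| = (μ₀/4π)·6m₁m₂/r⁴.
F = 6(10⁻⁷)(0.832)(0.0154)/(2.15)⁴ = 3.598×10⁻¹⁰ N.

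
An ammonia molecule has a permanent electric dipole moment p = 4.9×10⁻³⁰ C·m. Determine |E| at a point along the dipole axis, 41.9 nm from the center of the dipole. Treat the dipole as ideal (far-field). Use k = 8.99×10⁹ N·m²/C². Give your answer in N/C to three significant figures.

On the dipole axis E = 2kp/r³.
E = 2·(8.99×10⁹)(4.90×10⁻³⁰) / (4.19×10⁻⁸)³ = 1198 N/C.

E ≈ 1200 N/C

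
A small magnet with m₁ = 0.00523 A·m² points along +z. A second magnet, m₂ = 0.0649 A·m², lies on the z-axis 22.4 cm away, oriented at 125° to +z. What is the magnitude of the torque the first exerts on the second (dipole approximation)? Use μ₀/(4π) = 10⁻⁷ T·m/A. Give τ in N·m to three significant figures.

τ ≈ 4.95×10⁻⁹ N·m

Dipole B is on the axis of dipole A, so B₁ there is axial: B₁ = (μ₀/4π)·2m₁/r³ along +z.
B₁ = 2(10⁻⁷)(0.00523)/(0.224)³ = 9.307×10⁻⁸ T.
τ = m₂ B₁ sinθ.
τ = (0.0649)(9.307×10⁻⁸)·sin125° = 4.948×10⁻⁹ N·m.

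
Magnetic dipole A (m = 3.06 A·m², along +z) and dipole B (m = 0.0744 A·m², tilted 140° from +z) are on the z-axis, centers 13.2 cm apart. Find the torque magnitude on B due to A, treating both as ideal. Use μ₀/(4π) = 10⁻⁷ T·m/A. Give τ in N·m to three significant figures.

Dipole B is on the axis of dipole A, so B₁ there is axial: B₁ = (μ₀/4π)·2m₁/r³ along +z.
B₁ = 2(10⁻⁷)(3.06)/(0.132)³ = 2.661×10⁻⁴ T.
τ = m₂ B₁ sinθ.
τ = (0.0744)(2.661×10⁻⁴)·sin140° = 1.273×10⁻⁵ N·m.

τ ≈ 1.27×10⁻⁵ N·m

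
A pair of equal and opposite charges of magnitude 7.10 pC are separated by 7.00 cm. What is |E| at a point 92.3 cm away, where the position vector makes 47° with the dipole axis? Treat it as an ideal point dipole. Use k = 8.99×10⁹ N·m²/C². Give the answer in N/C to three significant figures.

E ≈ 0.00879 N/C

Dipole moment p = qd = (7.10×10⁻¹² C)(0.0700 m) = 4.97×10⁻¹³ C·m.
At angle θ the dipole field magnitude is E = (kp/r³)·√(1 + 3cos²θ).
kp/r³ = (8.99×10⁹)(4.97×10⁻¹³) / (0.923)³ = 0.005682 N/C.
√(1 + 3cos²47°) = √(1 + 3·0.4651) = √2.3954 ≈ 1.5477.
E ≈ 0.005682 × 1.548 = 0.008794 N/C.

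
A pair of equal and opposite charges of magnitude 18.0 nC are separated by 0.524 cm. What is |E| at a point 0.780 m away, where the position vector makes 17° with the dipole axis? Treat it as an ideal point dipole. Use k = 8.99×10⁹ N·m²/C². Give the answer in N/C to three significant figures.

Dipole moment p = qd = (1.80×10⁻⁸ C)(0.00524 m) = 9.432×10⁻¹¹ C·m.
At angle θ the dipole field magnitude is E = (kp/r³)·√(1 + 3cos²θ).
kp/r³ = (8.99×10⁹)(9.432×10⁻¹¹) / (0.780)³ = 1.787 N/C.
√(1 + 3cos²17°) = √(1 + 3·0.9145) = √3.7436 ≈ 1.9348.
E ≈ 1.787 × 1.935 = 3.457 N/C.

E ≈ 3.46 N/C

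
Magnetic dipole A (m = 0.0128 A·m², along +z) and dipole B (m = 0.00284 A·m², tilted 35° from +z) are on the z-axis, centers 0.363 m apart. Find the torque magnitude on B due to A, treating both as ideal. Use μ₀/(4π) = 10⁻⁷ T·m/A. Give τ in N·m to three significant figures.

τ ≈ 8.72×10⁻¹¹ N·m

Dipole B is on the axis of dipole A, so B₁ there is axial: B₁ = (μ₀/4π)·2m₁/r³ along +z.
B₁ = 2(10⁻⁷)(0.0128)/(0.363)³ = 5.352×10⁻⁸ T.
τ = m₂ B₁ sinθ.
τ = (0.00284)(5.352×10⁻⁸)·sin35° = 8.718×10⁻¹¹ N·m.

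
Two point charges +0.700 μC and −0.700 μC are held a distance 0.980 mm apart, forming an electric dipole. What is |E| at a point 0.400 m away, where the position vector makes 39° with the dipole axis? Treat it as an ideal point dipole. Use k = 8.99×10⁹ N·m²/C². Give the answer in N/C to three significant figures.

Dipole moment p = qd = (7.00×10⁻⁷ C)(9.80×10⁻⁴ m) = 6.86×10⁻¹⁰ C·m.
At angle θ the dipole field magnitude is E = (kp/r³)·√(1 + 3cos²θ).
kp/r³ = (8.99×10⁹)(6.86×10⁻¹⁰) / (0.400)³ = 96.36 N/C.
√(1 + 3cos²39°) = √(1 + 3·0.6040) = √2.8119 ≈ 1.6769.
E ≈ 96.36 × 1.677 = 161.6 N/C.

E ≈ 162 N/C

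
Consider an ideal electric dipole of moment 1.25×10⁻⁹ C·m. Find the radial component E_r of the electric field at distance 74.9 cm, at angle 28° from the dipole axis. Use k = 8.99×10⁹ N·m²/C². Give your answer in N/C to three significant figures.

For a dipole, E_r = (2kp cosθ)/r³.
kp/r³ = (8.99×10⁹)(1.25×10⁻⁹)/(0.749)³ = 26.74 N/C.
E_r = 2·26.74·cos28° = 47.23 N/C.

E_r ≈ 47.2 N/C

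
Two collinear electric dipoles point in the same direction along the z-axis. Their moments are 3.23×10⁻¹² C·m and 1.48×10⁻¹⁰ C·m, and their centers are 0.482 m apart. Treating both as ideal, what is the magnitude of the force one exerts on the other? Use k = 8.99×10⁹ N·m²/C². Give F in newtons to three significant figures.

F ≈ 4.78×10⁻¹⁰ N

On-axis field of dipole 1 at distance r: E = 2kp₁/r³. Force on dipole 2 is F = p₂·dE/dr (gradient along axis).
dE/dr = −6kp₁/r⁴, so |F| = 6kp₁p₂/r⁴ (attractive for aligned moments).
F = 6(8.99×10⁹)(3.23×10⁻¹²)(1.48×10⁻¹⁰)/(0.482)⁴ = 4.777×10⁻¹⁰ N.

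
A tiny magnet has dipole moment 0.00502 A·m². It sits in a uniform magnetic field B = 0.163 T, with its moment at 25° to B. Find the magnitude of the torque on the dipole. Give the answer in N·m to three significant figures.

τ ≈ 3.46×10⁻⁴ N·m

Torque on a magnetic dipole: τ = mB sinθ.
τ = (0.00502)(0.163)·sin25° = 3.458×10⁻⁴ N·m.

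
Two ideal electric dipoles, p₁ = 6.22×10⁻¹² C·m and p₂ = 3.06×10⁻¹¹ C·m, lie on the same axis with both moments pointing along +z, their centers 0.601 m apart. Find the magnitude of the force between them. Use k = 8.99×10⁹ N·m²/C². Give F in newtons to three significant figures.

On-axis field of dipole 1 at distance r: E = 2kp₁/r³. Force on dipole 2 is F = p₂·dE/dr (gradient along axis).
dE/dr = −6kp₁/r⁴, so |F| = 6kp₁p₂/r⁴ (attractive for aligned moments).
F = 6(8.99×10⁹)(6.22×10⁻¹²)(3.06×10⁻¹¹)/(0.601)⁴ = 7.869×10⁻¹¹ N.

F ≈ 7.87×10⁻¹¹ N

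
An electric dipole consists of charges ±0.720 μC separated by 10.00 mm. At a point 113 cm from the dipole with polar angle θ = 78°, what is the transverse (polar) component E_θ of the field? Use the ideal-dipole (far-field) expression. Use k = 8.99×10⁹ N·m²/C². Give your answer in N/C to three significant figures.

E_θ ≈ 43.9 N/C

Dipole moment p = qd = (7.20×10⁻⁷ C)(0.0100 m) = 7.20×10⁻⁹ C·m.
For a dipole, E_θ = (kp sinθ)/r³.
kp/r³ = (8.99×10⁹)(7.20×10⁻⁹)/(1.13)³ = 44.86 N/C.
E_θ = 44.86·sin78° = 43.88 N/C.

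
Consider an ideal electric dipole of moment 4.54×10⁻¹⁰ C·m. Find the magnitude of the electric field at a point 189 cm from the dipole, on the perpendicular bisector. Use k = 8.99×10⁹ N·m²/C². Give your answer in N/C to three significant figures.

In the equatorial plane E = kp/r³.
E = (8.99×10⁹)(4.54×10⁻¹⁰) / (1.89)³ = 0.6045 N/C.

E ≈ 0.605 N/C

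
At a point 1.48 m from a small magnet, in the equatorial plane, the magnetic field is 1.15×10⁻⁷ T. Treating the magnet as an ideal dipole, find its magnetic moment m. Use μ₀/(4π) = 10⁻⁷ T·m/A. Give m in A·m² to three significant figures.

In the equatorial plane B = (μ₀/4π)·m/r³, so m = Br³·4π/(μ₀).
m = (1.15×10⁻⁷)·(1.48)³ / (10⁻⁷) = 3.728 A·m².

m ≈ 3.73 A·m²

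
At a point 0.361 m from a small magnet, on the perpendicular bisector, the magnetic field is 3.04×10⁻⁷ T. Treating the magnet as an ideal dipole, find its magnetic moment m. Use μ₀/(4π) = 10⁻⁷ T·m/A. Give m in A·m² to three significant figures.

m ≈ 0.143 A·m²

In the equatorial plane B = (μ₀/4π)·m/r³, so m = Br³·4π/(μ₀).
m = (3.04×10⁻⁷)·(0.361)³ / (10⁻⁷) = 0.1430 A·m².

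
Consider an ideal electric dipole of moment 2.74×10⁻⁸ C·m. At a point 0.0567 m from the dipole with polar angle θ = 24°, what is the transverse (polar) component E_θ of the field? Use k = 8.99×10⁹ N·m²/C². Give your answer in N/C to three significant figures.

E_θ ≈ 5.50×10⁵ N/C

For a dipole, E_θ = (kp sinθ)/r³.
kp/r³ = (8.99×10⁹)(2.74×10⁻⁸)/(0.0567)³ = 1.351×10⁶ N/C.
E_θ = 1.351×10⁶·sin24° = 5.496×10⁵ N/C.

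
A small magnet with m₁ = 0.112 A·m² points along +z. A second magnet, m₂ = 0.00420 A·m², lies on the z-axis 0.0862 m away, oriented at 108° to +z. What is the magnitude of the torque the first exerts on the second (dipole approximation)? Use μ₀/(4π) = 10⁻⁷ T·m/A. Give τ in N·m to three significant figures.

τ ≈ 1.40×10⁻⁷ N·m

Dipole B is on the axis of dipole A, so B₁ there is axial: B₁ = (μ₀/4π)·2m₁/r³ along +z.
B₁ = 2(10⁻⁷)(0.112)/(0.0862)³ = 3.497×10⁻⁵ T.
τ = m₂ B₁ sinθ.
τ = (0.00420)(3.497×10⁻⁵)·sin108° = 1.397×10⁻⁷ N·m.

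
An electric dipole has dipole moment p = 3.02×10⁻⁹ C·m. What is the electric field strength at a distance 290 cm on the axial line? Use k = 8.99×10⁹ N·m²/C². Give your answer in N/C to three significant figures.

E ≈ 2.23 N/C

On the dipole axis E = 2kp/r³.
E = 2·(8.99×10⁹)(3.02×10⁻⁹) / (2.90)³ = 2.226 N/C.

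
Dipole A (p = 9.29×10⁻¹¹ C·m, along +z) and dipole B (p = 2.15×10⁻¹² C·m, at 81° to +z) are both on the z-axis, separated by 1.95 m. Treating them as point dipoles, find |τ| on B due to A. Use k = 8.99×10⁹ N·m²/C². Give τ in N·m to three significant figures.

τ ≈ 4.78×10⁻¹³ N·m

The second dipole sits on the axis of the first, so the field there is axial: E₁ = 2kp₁/r³ along +z.
E₁ = 2(8.99×10⁹)(9.29×10⁻¹¹)/(1.95)³ = 0.2253 N/C.
Torque on the second dipole: τ = p₂ E₁ sinθ.
τ = (2.15×10⁻¹²)(0.2253)·sin81° = 4.784×10⁻¹³ N·m.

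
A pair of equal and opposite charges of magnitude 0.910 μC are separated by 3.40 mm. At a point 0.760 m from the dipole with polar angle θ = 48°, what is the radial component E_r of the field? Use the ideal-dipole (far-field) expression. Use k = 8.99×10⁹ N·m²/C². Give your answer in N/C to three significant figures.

E_r ≈ 84.8 N/C

Dipole moment p = qd = (9.10×10⁻⁷ C)(0.00340 m) = 3.094×10⁻⁹ C·m.
For a dipole, E_r = (2kp cosθ)/r³.
kp/r³ = (8.99×10⁹)(3.094×10⁻⁹)/(0.760)³ = 63.36 N/C.
E_r = 2·63.36·cos48° = 84.80 N/C.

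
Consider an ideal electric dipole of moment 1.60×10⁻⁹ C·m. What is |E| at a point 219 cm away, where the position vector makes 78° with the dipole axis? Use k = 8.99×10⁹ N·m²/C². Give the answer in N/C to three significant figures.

E ≈ 1.46 N/C

At angle θ the dipole field magnitude is E = (kp/r³)·√(1 + 3cos²θ).
kp/r³ = (8.99×10⁹)(1.60×10⁻⁹) / (2.19)³ = 1.369 N/C.
√(1 + 3cos²78°) = √(1 + 3·0.0432) = √1.1297 ≈ 1.0629.
E ≈ 1.369 × 1.063 = 1.456 N/C.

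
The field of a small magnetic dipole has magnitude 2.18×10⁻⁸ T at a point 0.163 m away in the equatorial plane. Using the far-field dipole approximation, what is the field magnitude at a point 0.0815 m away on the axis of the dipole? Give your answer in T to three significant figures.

Dipole fields scale as 1/r³ in the far field.
The axial field is twice the equatorial field at the same r, so the geometry factor is 2/1.
B₂ = B₁ · (2/1) · (r₁/r₂)³ = 2.18×10⁻⁸ · 2 · (0.163/0.0815)³.
(r₁/r₂)³ = (2)³ = 8.
B₂ ≈ 3.488×10⁻⁷ T.

B ≈ 3.49×10⁻⁷ T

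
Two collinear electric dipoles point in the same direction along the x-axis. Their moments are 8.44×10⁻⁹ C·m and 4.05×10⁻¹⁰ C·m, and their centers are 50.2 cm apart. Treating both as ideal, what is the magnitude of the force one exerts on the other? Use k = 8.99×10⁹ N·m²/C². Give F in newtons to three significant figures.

F ≈ 2.90×10⁻⁶ N

On-axis field of dipole 1 at distance r: E = 2kp₁/r³. Force on dipole 2 is F = p₂·dE/dr (gradient along axis).
dE/dr = −6kp₁/r⁴, so |F| = 6kp₁p₂/r⁴ (attractive for aligned moments).
F = 6(8.99×10⁹)(8.44×10⁻⁹)(4.05×10⁻¹⁰)/(0.502)⁴ = 2.903×10⁻⁶ N.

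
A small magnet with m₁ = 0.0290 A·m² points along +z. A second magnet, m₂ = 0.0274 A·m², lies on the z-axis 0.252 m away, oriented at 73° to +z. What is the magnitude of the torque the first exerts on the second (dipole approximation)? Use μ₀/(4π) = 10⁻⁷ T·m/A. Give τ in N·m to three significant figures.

Dipole B is on the axis of dipole A, so B₁ there is axial: B₁ = (μ₀/4π)·2m₁/r³ along +z.
B₁ = 2(10⁻⁷)(0.0290)/(0.252)³ = 3.624×10⁻⁷ T.
τ = m₂ B₁ sinθ.
τ = (0.0274)(3.624×10⁻⁷)·sin73° = 9.497×10⁻⁹ N·m.

τ ≈ 9.50×10⁻⁹ N·m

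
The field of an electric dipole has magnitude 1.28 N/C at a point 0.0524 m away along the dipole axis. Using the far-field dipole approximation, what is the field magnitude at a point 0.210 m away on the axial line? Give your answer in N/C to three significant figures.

E ≈ 0.0199 N/C

Dipole fields scale as 1/r³ in the far field; the geometry is the same at both points.
E₂ = E₁ · (r₁/r₂)³ = 1.28 · (0.0524/0.210)³.
(r₁/r₂)³ = (0.2495)³ = 0.01554.
E₂ ≈ 0.01989 N/C.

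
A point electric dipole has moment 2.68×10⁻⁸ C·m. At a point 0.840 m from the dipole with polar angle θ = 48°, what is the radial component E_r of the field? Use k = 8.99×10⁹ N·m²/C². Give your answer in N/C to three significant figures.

For a dipole, E_r = (2kp cosθ)/r³.
kp/r³ = (8.99×10⁹)(2.68×10⁻⁸)/(0.840)³ = 406.5 N/C.
E_r = 2·406.5·cos48° = 544.0 N/C.

E_r ≈ 544 N/C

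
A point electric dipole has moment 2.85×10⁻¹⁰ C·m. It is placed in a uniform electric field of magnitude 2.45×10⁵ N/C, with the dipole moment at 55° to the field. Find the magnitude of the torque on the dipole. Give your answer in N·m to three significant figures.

Torque on an electric dipole: τ = pE sinθ.
τ = (2.85×10⁻¹⁰)(2.45×10⁵)·sin55° = 5.720×10⁻⁵ N·m.

τ ≈ 5.72×10⁻⁵ N·m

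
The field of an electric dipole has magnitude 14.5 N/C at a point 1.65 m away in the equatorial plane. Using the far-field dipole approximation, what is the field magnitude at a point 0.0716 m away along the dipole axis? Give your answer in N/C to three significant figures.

Dipole fields scale as 1/r³ in the far field.
The axial field is twice the equatorial field at the same r, so the geometry factor is 2/1.
E₂ = E₁ · (2/1) · (r₁/r₂)³ = 14.5 · 2 · (1.65/0.0716)³.
(r₁/r₂)³ = (23.04)³ = 1.224e+04.
E₂ ≈ 3.549×10⁵ N/C.

E ≈ 3.55×10⁵ N/C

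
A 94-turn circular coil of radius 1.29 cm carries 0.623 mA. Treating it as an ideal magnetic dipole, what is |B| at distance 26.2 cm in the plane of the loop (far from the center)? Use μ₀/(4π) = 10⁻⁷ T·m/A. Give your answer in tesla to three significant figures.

B ≈ 1.70×10⁻¹⁰ T

m = NIA = NIπa² = 94·(6.23×10⁻⁴)·π·(0.0129)² = 3.062×10⁻⁵ A·m².
In the equatorial plane B = (μ₀/4π)·m/r³ (half the axial value).
B = (10⁻⁷)·(3.062×10⁻⁵) / (0.262)³ = 1.703×10⁻¹⁰ T.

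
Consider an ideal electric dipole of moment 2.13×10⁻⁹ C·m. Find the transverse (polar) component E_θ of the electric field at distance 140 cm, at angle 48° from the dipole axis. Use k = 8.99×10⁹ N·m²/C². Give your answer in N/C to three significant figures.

For a dipole, E_θ = (kp sinθ)/r³.
kp/r³ = (8.99×10⁹)(2.13×10⁻⁹)/(1.40)³ = 6.978 N/C.
E_θ = 6.978·sin48° = 5.186 N/C.

E_θ ≈ 5.19 N/C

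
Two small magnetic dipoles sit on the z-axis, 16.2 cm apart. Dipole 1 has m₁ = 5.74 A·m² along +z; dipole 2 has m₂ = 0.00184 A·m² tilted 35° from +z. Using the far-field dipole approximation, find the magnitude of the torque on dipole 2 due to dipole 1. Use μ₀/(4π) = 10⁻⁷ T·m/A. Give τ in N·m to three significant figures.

Dipole B is on the axis of dipole A, so B₁ there is axial: B₁ = (μ₀/4π)·2m₁/r³ along +z.
B₁ = 2(10⁻⁷)(5.74)/(0.162)³ = 2.700×10⁻⁴ T.
τ = m₂ B₁ sinθ.
τ = (0.00184)(2.700×10⁻⁴)·sin35° = 2.850×10⁻⁷ N·m.

τ ≈ 2.85×10⁻⁷ N·m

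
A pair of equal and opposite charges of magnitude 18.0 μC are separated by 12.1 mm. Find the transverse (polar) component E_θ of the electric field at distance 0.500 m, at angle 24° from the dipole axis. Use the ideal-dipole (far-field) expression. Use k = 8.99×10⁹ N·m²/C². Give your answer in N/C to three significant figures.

Dipole moment p = qd = (1.80×10⁻⁵ C)(0.0121 m) = 2.178×10⁻⁷ C·m.
For a dipole, E_θ = (kp sinθ)/r³.
kp/r³ = (8.99×10⁹)(2.178×10⁻⁷)/(0.500)³ = 1.566×10⁴ N/C.
E_θ = 1.566×10⁴·sin24° = 6371 N/C.

E_θ ≈ 6370 N/C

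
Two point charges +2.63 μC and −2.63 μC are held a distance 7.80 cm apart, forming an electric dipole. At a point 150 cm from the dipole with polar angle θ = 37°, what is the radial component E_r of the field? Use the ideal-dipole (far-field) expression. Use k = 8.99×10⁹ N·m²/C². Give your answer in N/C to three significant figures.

Dipole moment p = qd = (2.63×10⁻⁶ C)(0.0780 m) = 2.051×10⁻⁷ C·m.
For a dipole, E_r = (2kp cosθ)/r³.
kp/r³ = (8.99×10⁹)(2.051×10⁻⁷)/(1.50)³ = 546.3 N/C.
E_r = 2·546.3·cos37° = 872.6 N/C.

E_r ≈ 873 N/C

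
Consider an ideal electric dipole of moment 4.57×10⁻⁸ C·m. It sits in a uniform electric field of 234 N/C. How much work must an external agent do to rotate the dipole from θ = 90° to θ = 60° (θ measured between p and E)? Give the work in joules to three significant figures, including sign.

W ≈ -5.35×10⁻⁶ J

W_ext = ΔU = U(θ₂) − U(θ₁) = −pE cosθ₂ − (−pE cosθ₁) = pE(cosθ₁ − cosθ₂).
W = (4.57×10⁻⁸)(234)·(cos90° − cos60°) = (1.069×10⁻⁵)·(-0.5000) = -5.347×10⁻⁶ J.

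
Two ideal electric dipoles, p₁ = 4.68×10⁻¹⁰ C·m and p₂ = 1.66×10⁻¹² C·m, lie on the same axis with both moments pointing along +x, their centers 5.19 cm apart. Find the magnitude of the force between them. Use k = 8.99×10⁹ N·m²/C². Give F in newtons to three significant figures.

F ≈ 5.78×10⁻⁶ N

On-axis field of dipole 1 at distance r: E = 2kp₁/r³. Force on dipole 2 is F = p₂·dE/dr (gradient along axis).
dE/dr = −6kp₁/r⁴, so |F| = 6kp₁p₂/r⁴ (attractive for aligned moments).
F = 6(8.99×10⁹)(4.68×10⁻¹⁰)(1.66×10⁻¹²)/(0.0519)⁴ = 5.776×10⁻⁶ N.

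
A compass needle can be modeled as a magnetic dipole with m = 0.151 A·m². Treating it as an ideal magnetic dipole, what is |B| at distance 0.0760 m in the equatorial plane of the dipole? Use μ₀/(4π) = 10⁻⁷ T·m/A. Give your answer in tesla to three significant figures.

B ≈ 3.44×10⁻⁵ T

In the equatorial plane B = (μ₀/4π)·m/r³ (half the axial value).
B = (10⁻⁷)·(0.151) / (0.0760)³ = 3.440×10⁻⁵ T.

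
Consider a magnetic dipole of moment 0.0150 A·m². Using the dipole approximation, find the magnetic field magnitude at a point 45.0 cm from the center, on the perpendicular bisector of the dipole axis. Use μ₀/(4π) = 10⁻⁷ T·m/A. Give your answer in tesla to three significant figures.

In the equatorial plane B = (μ₀/4π)·m/r³ (half the axial value).
B = (10⁻⁷)·(0.0150) / (0.450)³ = 1.646×10⁻⁸ T.

B ≈ 1.65×10⁻⁸ T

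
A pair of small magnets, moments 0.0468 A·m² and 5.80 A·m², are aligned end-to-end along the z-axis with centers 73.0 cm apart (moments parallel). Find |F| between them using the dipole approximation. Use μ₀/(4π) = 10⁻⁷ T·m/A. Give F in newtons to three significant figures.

F ≈ 5.74×10⁻⁷ N

On-axis B of dipole 1: B = (μ₀/4π)·2m₁/r³. Force on dipole 2: F = m₂·dB/dr.
dB/dr = −(μ₀/4π)·6m₁/r⁴, so |F| = (μ₀/4π)·6m₁m₂/r⁴.
F = 6(10⁻⁷)(0.0468)(5.80)/(0.730)⁴ = 5.735×10⁻⁷ N.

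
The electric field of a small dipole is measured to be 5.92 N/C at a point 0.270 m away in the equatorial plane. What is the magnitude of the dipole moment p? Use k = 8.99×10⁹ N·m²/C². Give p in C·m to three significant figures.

In the equatorial plane E = kp/r³, so p = Er³/(k).
p = (5.92)·(0.270)³ / (8.99×10⁹) = 1.296×10⁻¹¹ C·m.

p ≈ 1.30×10⁻¹¹ C·m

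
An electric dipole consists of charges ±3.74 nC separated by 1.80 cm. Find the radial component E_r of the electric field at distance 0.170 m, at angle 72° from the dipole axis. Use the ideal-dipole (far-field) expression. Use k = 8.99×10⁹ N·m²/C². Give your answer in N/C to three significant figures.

E_r ≈ 76.1 N/C

Dipole moment p = qd = (3.74×10⁻⁹ C)(0.0180 m) = 6.732×10⁻¹¹ C·m.
For a dipole, E_r = (2kp cosθ)/r³.
kp/r³ = (8.99×10⁹)(6.732×10⁻¹¹)/(0.170)³ = 123.2 N/C.
E_r = 2·123.2·cos72° = 76.13 N/C.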